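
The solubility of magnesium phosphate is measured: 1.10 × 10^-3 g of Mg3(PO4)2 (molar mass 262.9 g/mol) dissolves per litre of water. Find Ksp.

Molar solubility s = (1.10 x 10^-3 g/L) / (262.9 g/mol) = 4.184 x 10^-6 M.
Mg3(PO4)2(s) <=> 3 Mg^2+(aq) + 2 PO4^3-(aq)
For each mole of Mg3(PO4)2 that dissolves: [Mg^2+] = 3s, [PO4^3-] = 2s.
Ksp = [Mg^2+]^3[PO4^3-]^2
Substituting: Ksp = (3s)^3(2s)^2 = 108s^5
Ksp = 108 × (4.184 × 10^-6)^5 = 1.38 x 10^-25

Ksp ≈ 1.38 × 10^-25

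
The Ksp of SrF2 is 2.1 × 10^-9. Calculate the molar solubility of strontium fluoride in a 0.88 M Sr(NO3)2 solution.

2.4 × 10^-5 M

SrF2(s) ⇌ Sr^2+(aq) + 2 F^-(aq)
Ksp = [Sr^2+][F^-]^2
Let s be the molar solubility in this solution. [Sr^2+] = 0.88 + s ≈ 0.88, [F^-] = 2s (Ksp is small, so little additional dissolves).
Ksp ≈ 0.88 × (2s)^2
s = 2.4 x 10^-5 M
Check: s = 2.4 x 10^-5 ≪ 0.88, so the approximation is valid.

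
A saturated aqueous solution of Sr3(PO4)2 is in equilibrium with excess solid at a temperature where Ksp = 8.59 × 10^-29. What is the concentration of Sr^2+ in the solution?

[Sr^2+] = 2.87e-6 M

Sr3(PO4)2(s) <=> 3 Sr^2+(aq) + 2 PO4^3-(aq)
Ksp = [Sr^2+]^3[PO4^3-]^2
With molar solubility s: [Sr^2+] = 3s, [PO4^3-] = 2s.
Ksp = (3s)^3(2s)^2 = 108s^5
Solving, s = (8.59 × 10^-29/108)^(1/5) = 9.552 × 10^-7 M
[Sr^2+] = 3s = 2.87 x 10^-6 M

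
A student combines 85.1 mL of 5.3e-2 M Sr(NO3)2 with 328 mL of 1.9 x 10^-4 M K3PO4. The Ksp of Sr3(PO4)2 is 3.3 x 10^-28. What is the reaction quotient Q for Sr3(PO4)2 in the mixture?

Total volume = 85.1 + 328 = 413.1 mL.
[Sr^2+] = 5.3 × 10^-2 × (85.1/413.1) = 1.09 × 10^-2 M
[PO4^3-] = 1.9 x 10^-4 × (328/413.1) = 1.51 × 10^-4 M
Sr3(PO4)2(s) ⇌ 3 Sr^2+ + 2 PO4^3-, so Q = [Sr^2+]^3[PO4^3-]^2
Q = (1.09 × 10^-2)^3(1.51 × 10^-4)^2 = 3.0 × 10^-14
Q > Ksp, so Sr3(PO4)2 will precipitate.

Q ≈ 3.0 x 10^-14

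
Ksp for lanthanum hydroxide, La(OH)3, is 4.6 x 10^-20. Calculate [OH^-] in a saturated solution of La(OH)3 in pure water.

La(OH)3(s) ⇌ La^3+ + 3 OH^-
Ksp = [La^3+][OH^-]^3
With molar solubility s: [La^3+] = s, [OH^-] = 3s.
Ksp = s(3s)^3 = 27s^4
s^4 = 4.6 x 10^-20 / 27, so s = 6.42 x 10^-6 M
[OH^-] = 3s = 1.9 x 10^-5 M

[OH^-] ≈ 1.9 × 10^-5 M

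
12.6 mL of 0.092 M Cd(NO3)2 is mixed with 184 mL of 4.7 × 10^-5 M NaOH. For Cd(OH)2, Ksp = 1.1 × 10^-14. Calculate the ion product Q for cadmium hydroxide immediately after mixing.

Q = 1.1e-11

Total volume = 12.6 + 184 = 196.6 mL.
[Cd^2+] = 9.2 × 10^-2 × (12.6/196.6) = 5.90 × 10^-3 M
[OH^-] = 4.7 × 10^-5 × (184/196.6) = 4.40 × 10^-5 M
Cd(OH)2(s) ⇌ Cd^2+ + 2 OH^-, so Q = [Cd^2+][OH^-]^2
Q = (5.90 x 10^-3)(4.40 x 10^-5)^2 = 1.1 × 10^-11
Q > Ksp, so Cd(OH)2 will precipitate.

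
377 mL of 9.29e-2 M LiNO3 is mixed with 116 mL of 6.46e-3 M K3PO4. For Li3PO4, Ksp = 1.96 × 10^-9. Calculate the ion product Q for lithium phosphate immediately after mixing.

Total volume = 377 + 116 = 493 mL.
[Li^+] = 9.29 x 10^-2 × (377/493) = 7.104 x 10^-2 M
[PO4^3-] = 6.46 × 10^-3 × (116/493) = 1.520 × 10^-3 M
Li3PO4(s) ⇌ 3 Li^+ + PO4^3-, so Q = [Li^+]^3[PO4^3-]
Q = (7.104 × 10^-2)^3(1.520 × 10^-3) = 5.45 x 10^-7
Q > Ksp, so Li3PO4 will precipitate.

5.45 x 10^-7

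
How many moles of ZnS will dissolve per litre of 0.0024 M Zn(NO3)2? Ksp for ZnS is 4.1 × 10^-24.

s ≈ 1.7 × 10^-21 M

ZnS(s) ⇌ Zn^2+(aq) + S^2-(aq)
Ksp = [Zn^2+][S^2-]
Let s be the molar solubility in this solution. [Zn^2+] = 0.0024 + s ≈ 0.0024, [S^2-] = s (since Zn^2+ from Zn(NO3)2 dominates).
Ksp ≈ 0.0024 × s
s = 1.7 x 10^-21 M
Check: s = 1.7 × 10^-21 ≪ 0.0024, so the approximation is valid.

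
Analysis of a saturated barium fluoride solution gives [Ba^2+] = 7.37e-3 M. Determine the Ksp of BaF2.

Ksp ≈ 1.60e-6

BaF2(s) ⇌ Ba^2+ + 2 F^-
Stoichiometry gives [F^-] = (2/1)[Ba^2+] = 1.474 x 10^-2 M.
Ksp = [Ba^2+][F^-]^2
Ksp = 7.37 x 10^-3 × (1.474 × 10^-2)^2 = 1.60 × 10^-6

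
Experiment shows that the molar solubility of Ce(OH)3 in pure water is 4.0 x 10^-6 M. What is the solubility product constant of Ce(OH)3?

Ce(OH)3(s) ⇌ Ce^3+ + 3 OH^-
For each mole of Ce(OH)3 that dissolves: [Ce^3+] = s, [OH^-] = 3s.
Ksp = [Ce^3+][OH^-]^3
So Ksp = s × (3s)^3 = 27s^4
Ksp = 27 × (4.0 × 10^-6)^4 = 6.9 × 10^-21

Ksp = 6.9 x 10^-21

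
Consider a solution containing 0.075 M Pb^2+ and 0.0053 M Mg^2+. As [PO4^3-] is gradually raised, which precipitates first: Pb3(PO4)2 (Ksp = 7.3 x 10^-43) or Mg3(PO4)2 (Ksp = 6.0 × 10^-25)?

Pb3(PO4)2

Precipitation of each salt starts when its ion product equals its Ksp.
For Pb3(PO4)2: 7.3 x 10^-43 = (0.075)^3 × [PO4^3-]^2  ⇒  [PO4^3-] = 4.2 × 10^-20 M.
For Mg3(PO4)2: 6.0 × 10^-25 = (0.0053)^3 × [PO4^3-]^2  ⇒  [PO4^3-] = 2.0 x 10^-9 M.
The salt with the lower threshold [PO4^3-] precipitates first: Pb3(PO4)2.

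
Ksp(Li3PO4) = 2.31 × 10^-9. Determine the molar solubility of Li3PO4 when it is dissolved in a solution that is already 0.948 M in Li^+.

Li3PO4(s) ⇌ 3 Li^+ + PO4^3-
Ksp = [Li^+]^3[PO4^3-]
Let s be the molar solubility in this solution. [Li^+] = 0.948 + 3s ≈ 0.948, [PO4^3-] = s (Ksp is small, so little additional dissolves).
Ksp ≈ (0.948)^3 × s
s = 2.71 x 10^-9 M
Check: 3s = 8.1 x 10^-9 ≪ 0.948, so the approximation is valid.

2.71e-9 M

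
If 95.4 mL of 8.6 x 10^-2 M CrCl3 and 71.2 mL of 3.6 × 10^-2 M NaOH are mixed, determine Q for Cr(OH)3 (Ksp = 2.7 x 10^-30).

Q ≈ 1.8 × 10^-7

Total volume = 95.4 + 71.2 = 166.6 mL.
[Cr^3+] = 8.6 × 10^-2 × (95.4/166.6) = 4.92 × 10^-2 M
[OH^-] = 3.6 × 10^-2 × (71.2/166.6) = 1.54 × 10^-2 M
Cr(OH)3(s) <=> Cr^3+ + 3 OH^-, so Q = [Cr^3+][OH^-]^3
Q = (4.92 × 10^-2)(1.54 × 10^-2)^3 = 1.8 × 10^-7
Q > Ksp, so Cr(OH)3 will precipitate.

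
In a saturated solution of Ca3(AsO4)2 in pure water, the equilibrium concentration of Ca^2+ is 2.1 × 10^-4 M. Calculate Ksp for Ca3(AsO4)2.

Ksp = 1.8e-19

Ca3(AsO4)2(s) ⇌ 3 Ca^2+(aq) + 2 AsO4^3-(aq)
Stoichiometry gives [AsO4^3-] = (2/3)[Ca^2+] = 1.40 × 10^-4 M.
Ksp = [Ca^2+]^3[AsO4^3-]^2
Ksp = (2.1 x 10^-4)^3 × (1.40 × 10^-4)^2 = 1.8 × 10^-19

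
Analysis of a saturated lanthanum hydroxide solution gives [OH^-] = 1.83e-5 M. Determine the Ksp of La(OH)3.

Ksp ≈ 3.74 x 10^-20

La(OH)3(s) <=> La^3+ + 3 OH^-
Stoichiometry gives [La^3+] = (1/3)[OH^-] = 6.100 x 10^-6 M.
Ksp = [La^3+][OH^-]^3
Ksp = 6.100 x 10^-6 × (1.83 × 10^-5)^3 = 3.74 × 10^-20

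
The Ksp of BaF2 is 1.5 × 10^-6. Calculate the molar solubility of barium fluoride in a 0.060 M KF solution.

4.2 × 10^-4 M

BaF2(s) ⇌ Ba^2+ + 2 F^-
Ksp = [Ba^2+][F^-]^2
If s mol/L dissolves here, [Ba^2+] = s, [F^-] = 0.060 + 2s ≈ 0.060 (common-ion effect: F^- is already 0.060 M).
Ksp ≈ s × (0.060)^2
s = 4.2 × 10^-4 M
Check: 2s = 8.3 × 10^-4 ≪ 0.060, so the approximation is valid.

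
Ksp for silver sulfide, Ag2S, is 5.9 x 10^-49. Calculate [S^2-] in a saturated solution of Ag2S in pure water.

[S^2-] = 5.3 × 10^-17 M

Ag2S(s) <=> 2 Ag^+(aq) + S^2-(aq)
Ksp = [Ag^+]^2[S^2-]
For each mole of Ag2S that dissolves: [Ag^+] = 2s, [S^2-] = s.
So Ksp = (2s)^2 × s = 4s^3
s = (5.9 x 10^-49 / 4)^(1/3) = 5.28 x 10^-17 M
[S^2-] = s = 5.3 x 10^-17 M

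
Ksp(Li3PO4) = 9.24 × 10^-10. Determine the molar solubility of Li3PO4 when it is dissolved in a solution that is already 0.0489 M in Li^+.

Li3PO4(s) ⇌ 3 Li^+ + PO4^3-
Ksp = [Li^+]^3[PO4^3-]
Let s = moles of Li3PO4 that dissolve per litre. [Li^+] = 0.0489 + 3s ≈ 0.0489, [PO4^3-] = s (common-ion effect: Li^+ is already 0.0489 M).
Ksp ≈ (0.0489)^3 × s
s = 7.90 × 10^-6 M
Check: 3s = 2.4 × 10^-5 ≪ 0.0489, so the approximation is valid.

7.90e-6 M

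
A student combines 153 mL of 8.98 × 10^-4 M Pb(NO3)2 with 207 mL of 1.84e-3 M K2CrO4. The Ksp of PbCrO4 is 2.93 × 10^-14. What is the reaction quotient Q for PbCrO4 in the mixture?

Total volume = 153 + 207 = 360 mL.
[Pb^2+] = 8.98 × 10^-4 × (153/360) = 3.817 × 10^-4 M
[CrO4^2-] = 1.84 × 10^-3 × (207/360) = 1.058 × 10^-3 M
PbCrO4(s) ⇌ Pb^2+(aq) + CrO4^2-(aq), so Q = [Pb^2+][CrO4^2-]
Q = (3.817 × 10^-4)(1.058 x 10^-3) = 4.04 × 10^-7
Q > Ksp, so PbCrO4 will precipitate.

Q = 4.04 × 10^-7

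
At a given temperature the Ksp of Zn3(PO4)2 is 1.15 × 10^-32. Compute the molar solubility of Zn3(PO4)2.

1.60 × 10^-7 M

Zn3(PO4)2(s) ⇌ 3 Zn^2+(aq) + 2 PO4^3-(aq)
Ksp = [Zn^2+]^3[PO4^3-]^2
If s mol/L of Zn3(PO4)2 dissolves, [Zn^2+] = 3s and [PO4^3-] = 2s.
Ksp = (3s)^3(2s)^2 = 108s^5
Solving, s = (1.15 × 10^-32/108)^(1/5) = 1.60 × 10^-7 M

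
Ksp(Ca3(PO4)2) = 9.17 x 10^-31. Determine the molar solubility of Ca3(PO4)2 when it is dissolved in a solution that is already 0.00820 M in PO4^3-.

s ≈ 7.96e-10 M

Ca3(PO4)2(s) ⇌ 3 Ca^2+(aq) + 2 PO4^3-(aq)
Ksp = [Ca^2+]^3[PO4^3-]^2
Let s = moles of Ca3(PO4)2 that dissolve per litre. [Ca^2+] = 3s, [PO4^3-] = 0.00820 + 2s ≈ 0.00820 (common-ion effect: PO4^3- is already 0.00820 M).
Ksp ≈ (3s)^3 × (0.00820)^2
s = 7.96 x 10^-10 M
Check: 2s = 1.6 × 10^-9 ≪ 0.00820, so the approximation is valid.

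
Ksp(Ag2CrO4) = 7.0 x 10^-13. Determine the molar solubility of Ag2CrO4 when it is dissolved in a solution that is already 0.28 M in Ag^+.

Ag2CrO4(s) <=> 2 Ag^+(aq) + CrO4^2-(aq)
Ksp = [Ag^+]^2[CrO4^2-]
If s mol/L dissolves here, [Ag^+] = 0.28 + 2s ≈ 0.28, [CrO4^2-] = s (Ksp is small, so little additional dissolves).
Ksp ≈ (0.28)^2 × s
s = 8.9 × 10^-12 M
Check: 2s = 1.8 × 10^-11 ≪ 0.28, so the approximation is valid.

s = 8.9 × 10^-12 M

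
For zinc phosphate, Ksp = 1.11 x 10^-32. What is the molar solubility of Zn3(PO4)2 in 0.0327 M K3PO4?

7.27 × 10^-11 M

Zn3(PO4)2(s) ⇌ 3 Zn^2+ + 2 PO4^3-
Ksp = [Zn^2+]^3[PO4^3-]^2
If s mol/L dissolves here, [Zn^2+] = 3s, [PO4^3-] = 0.0327 + 2s ≈ 0.0327 (since PO4^3- from K3PO4 dominates).
Ksp ≈ (3s)^3 × (0.0327)^2
s = 7.27 × 10^-11 M
Check: 2s = 1.5 × 10^-10 ≪ 0.0327, so the approximation is valid.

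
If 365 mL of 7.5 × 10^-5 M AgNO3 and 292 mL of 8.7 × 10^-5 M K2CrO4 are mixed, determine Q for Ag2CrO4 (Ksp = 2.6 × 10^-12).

6.7 x 10^-14

Total volume = 365 + 292 = 657 mL.
[Ag^+] = 7.5 × 10^-5 × (365/657) = 4.17 x 10^-5 M
[CrO4^2-] = 8.7 × 10^-5 × (292/657) = 3.87 × 10^-5 M
Ag2CrO4(s) ⇌ 2 Ag^+(aq) + CrO4^2-(aq), so Q = [Ag^+]^2[CrO4^2-]
Q = (4.17 x 10^-5)^2(3.87 x 10^-5) = 6.7 × 10^-14
Q < Ksp, so no precipitate of Ag2CrO4 forms.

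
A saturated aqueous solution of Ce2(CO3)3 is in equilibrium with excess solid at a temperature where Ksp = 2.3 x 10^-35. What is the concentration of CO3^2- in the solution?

Ce2(CO3)3(s) <=> 2 Ce^3+(aq) + 3 CO3^2-(aq)
Ksp = [Ce^3+]^2[CO3^2-]^3
For each mole of Ce2(CO3)3 that dissolves: [Ce^3+] = 2s, [CO3^2-] = 3s.
Ksp = (2s)^2(3s)^3 = 108s^5
s^5 = 2.3 x 10^-35 / 108, so s = 4.63 × 10^-8 M
[CO3^2-] = 3s = 1.4 x 10^-7 M

1.4e-7 M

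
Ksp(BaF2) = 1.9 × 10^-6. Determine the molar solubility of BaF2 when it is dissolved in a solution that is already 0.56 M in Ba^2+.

BaF2(s) <=> Ba^2+ + 2 F^-
Ksp = [Ba^2+][F^-]^2
Let s = moles of BaF2 that dissolve per litre. [Ba^2+] = 0.56 + s ≈ 0.56, [F^-] = 2s (common-ion effect: Ba^2+ is already 0.56 M).
Ksp ≈ 0.56 × (2s)^2
s = 9.2 x 10^-4 M
Check: s = 9.2 × 10^-4 ≪ 0.56, so the approximation is valid.

9.2e-4 M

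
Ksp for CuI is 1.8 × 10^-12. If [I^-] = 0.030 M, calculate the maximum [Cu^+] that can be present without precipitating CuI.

6.0 × 10^-11 M

CuI(s) ⇌ Cu^+ + I^-
Ksp = [Cu^+][I^-]
Precipitation begins when Q = Ksp. With [I^-] = 0.030 M:
1.8 × 10^-12 = (0.030) × [Cu^+]
[Cu^+] = (1.8 × 10^-12 / 3.0 × 10^-2) = 6.0 x 10^-11 M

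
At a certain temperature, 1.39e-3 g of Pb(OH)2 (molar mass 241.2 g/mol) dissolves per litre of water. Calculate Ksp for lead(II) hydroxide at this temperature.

Molar solubility s = (1.39 × 10^-3 g/L) / (241.2 g/mol) = 5.763 x 10^-6 M.
Pb(OH)2(s) ⇌ Pb^2+(aq) + 2 OH^-(aq)
For each mole of Pb(OH)2 that dissolves: [Pb^2+] = s, [OH^-] = 2s.
Ksp = [Pb^2+][OH^-]^2
Ksp = s(2s)^2 = 4s^3
With s = 5.763 × 10^-6: Ksp = 7.66 × 10^-16

Ksp = 7.66 x 10^-16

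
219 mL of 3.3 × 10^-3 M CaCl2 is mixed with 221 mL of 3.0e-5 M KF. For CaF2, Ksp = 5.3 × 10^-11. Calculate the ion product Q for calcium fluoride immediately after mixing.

3.7 × 10^-13

Total volume = 219 + 221 = 440 mL.
[Ca^2+] = 3.3 × 10^-3 × (219/440) = 1.64 × 10^-3 M
[F^-] = 3.0 × 10^-5 × (221/440) = 1.51 × 10^-5 M
CaF2(s) ⇌ Ca^2+ + 2 F^-, so Q = [Ca^2+][F^-]^2
Q = (1.64 × 10^-3)(1.51 × 10^-5)^2 = 3.7 × 10^-13
Q < Ksp, so no precipitate of CaF2 forms.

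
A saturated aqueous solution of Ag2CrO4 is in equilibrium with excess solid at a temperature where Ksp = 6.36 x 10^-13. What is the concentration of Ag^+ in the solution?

Ag2CrO4(s) ⇌ 2 Ag^+ + CrO4^2-
Ksp = [Ag^+]^2[CrO4^2-]
If s mol/L of Ag2CrO4 dissolves, [Ag^+] = 2s and [CrO4^2-] = s.
So Ksp = (2s)^2 × s = 4s^3
Solving, s = (6.36 x 10^-13/4)^(1/3) = 5.418 × 10^-5 M
[Ag^+] = 2s = 1.08 × 10^-4 M

[Ag^+] ≈ 1.08e-4 M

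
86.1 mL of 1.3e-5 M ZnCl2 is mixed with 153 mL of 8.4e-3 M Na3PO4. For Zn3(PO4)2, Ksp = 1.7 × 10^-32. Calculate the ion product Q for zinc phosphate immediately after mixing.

Q = 3.0e-21

Total volume = 86.1 + 153 = 239.1 mL.
[Zn^2+] = 1.3 × 10^-5 × (86.1/239.1) = 4.68 x 10^-6 M
[PO4^3-] = 8.4 × 10^-3 × (153/239.1) = 5.38 x 10^-3 M
Zn3(PO4)2(s) <=> 3 Zn^2+ + 2 PO4^3-, so Q = [Zn^2+]^3[PO4^3-]^2
Q = (4.68 × 10^-6)^3(5.38 × 10^-3)^2 = 3.0 × 10^-21
Q > Ksp, so Zn3(PO4)2 will precipitate.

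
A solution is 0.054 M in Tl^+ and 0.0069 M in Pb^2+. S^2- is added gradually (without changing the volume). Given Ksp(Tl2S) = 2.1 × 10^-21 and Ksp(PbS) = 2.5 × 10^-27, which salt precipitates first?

PbS

Each salt begins to precipitate when Q = Ksp, i.e. when [S^2-] reaches its threshold.
For Tl2S: 2.1 × 10^-21 = (0.054)^2 × [S^2-]  ⇒  [S^2-] = 7.2 × 10^-19 M.
For PbS: 2.5 × 10^-27 = 0.0069 × [S^2-]  ⇒  [S^2-] = 3.6 × 10^-25 M.
The salt with the lower threshold [S^2-] precipitates first: PbS.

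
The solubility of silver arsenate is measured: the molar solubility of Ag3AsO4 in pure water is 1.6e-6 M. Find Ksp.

Ag3AsO4(s) ⇌ 3 Ag^+(aq) + AsO4^3-(aq)
For each mole of Ag3AsO4 that dissolves: [Ag^+] = 3s, [AsO4^3-] = s.
Ksp = [Ag^+]^3[AsO4^3-]
Ksp = (3s)^3s = 27s^4
Ksp = 27 × (1.6 × 10^-6)^4 = 1.8 × 10^-22

1.8 × 10^-22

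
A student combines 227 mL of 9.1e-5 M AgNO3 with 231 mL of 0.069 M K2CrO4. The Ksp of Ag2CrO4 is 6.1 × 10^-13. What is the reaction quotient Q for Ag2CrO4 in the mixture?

Q = 7.1 × 10^-11

Total volume = 227 + 231 = 458 mL.
[Ag^+] = 9.1 x 10^-5 × (227/458) = 4.51 x 10^-5 M
[CrO4^2-] = 6.9 × 10^-2 × (231/458) = 3.48 x 10^-2 M
Ag2CrO4(s) ⇌ 2 Ag^+ + CrO4^2-, so Q = [Ag^+]^2[CrO4^2-]
Q = (4.51 × 10^-5)^2(3.48 × 10^-2) = 7.1 × 10^-11
Q > Ksp, so Ag2CrO4 will precipitate.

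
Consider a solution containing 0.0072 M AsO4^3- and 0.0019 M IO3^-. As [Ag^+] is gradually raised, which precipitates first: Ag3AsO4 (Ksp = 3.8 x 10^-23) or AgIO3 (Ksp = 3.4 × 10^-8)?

Ag3AsO4

Precipitation of each salt starts when its ion product equals its Ksp.
For Ag3AsO4: 3.8 x 10^-23 = 0.0072 × [Ag^+]^3  ⇒  [Ag^+] = 1.7 x 10^-7 M.
For AgIO3: 3.4 × 10^-8 = 0.0019 × [Ag^+]  ⇒  [Ag^+] = 1.8 × 10^-5 M.
The salt with the lower threshold [Ag^+] precipitates first: Ag3AsO4.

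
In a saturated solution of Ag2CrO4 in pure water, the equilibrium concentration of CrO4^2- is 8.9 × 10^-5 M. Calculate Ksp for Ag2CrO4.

Ag2CrO4(s) <=> 2 Ag^+(aq) + CrO4^2-(aq)
Stoichiometry gives [Ag^+] = (2/1)[CrO4^2-] = 1.78 × 10^-4 M.
Ksp = [Ag^+]^2[CrO4^2-]
Ksp = (1.78 × 10^-4)^2 × 8.9 × 10^-5 = 2.8 × 10^-12

Ksp = 2.8 × 10^-12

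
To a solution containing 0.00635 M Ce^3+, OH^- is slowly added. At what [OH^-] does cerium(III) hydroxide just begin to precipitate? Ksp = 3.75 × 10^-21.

Ce(OH)3(s) ⇌ Ce^3+ + 3 OH^-
Ksp = [Ce^3+][OH^-]^3
Precipitation begins when Q = Ksp. With [Ce^3+] = 0.00635 M:
3.75 × 10^-21 = (0.00635) × [OH^-]^3
[OH^-] = (3.75 × 10^-21 / 6.35 × 10^-3)^(1/3) = 8.39 × 10^-7 M

8.39 x 10^-7 M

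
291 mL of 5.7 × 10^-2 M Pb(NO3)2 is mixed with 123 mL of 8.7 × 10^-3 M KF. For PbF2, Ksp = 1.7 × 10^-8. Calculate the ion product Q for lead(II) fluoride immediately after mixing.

Q ≈ 2.7 x 10^-7

Total volume = 291 + 123 = 414 mL.
[Pb^2+] = 5.7 × 10^-2 × (291/414) = 4.01 x 10^-2 M
[F^-] = 8.7 x 10^-3 × (123/414) = 2.58 x 10^-3 M
PbF2(s) ⇌ Pb^2+ + 2 F^-, so Q = [Pb^2+][F^-]^2
Q = (4.01 × 10^-2)(2.58 x 10^-3)^2 = 2.7 × 10^-7
Q > Ksp, so PbF2 will precipitate.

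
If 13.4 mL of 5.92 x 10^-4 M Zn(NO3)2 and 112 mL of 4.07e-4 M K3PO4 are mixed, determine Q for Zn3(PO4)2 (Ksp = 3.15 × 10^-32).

Q ≈ 3.35 × 10^-20

Total volume = 13.4 + 112 = 125.4 mL.
[Zn^2+] = 5.92 × 10^-4 × (13.4/125.4) = 6.326 × 10^-5 M
[PO4^3-] = 4.07 × 10^-4 × (112/125.4) = 3.635 × 10^-4 M
Zn3(PO4)2(s) <=> 3 Zn^2+ + 2 PO4^3-, so Q = [Zn^2+]^3[PO4^3-]^2
Q = (6.326 x 10^-5)^3(3.635 × 10^-4)^2 = 3.35 x 10^-20
Q > Ksp, so Zn3(PO4)2 will precipitate.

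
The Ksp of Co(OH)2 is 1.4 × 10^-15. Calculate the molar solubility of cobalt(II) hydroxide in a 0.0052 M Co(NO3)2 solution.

Co(OH)2(s) <=> Co^2+ + 2 OH^-
Ksp = [Co^2+][OH^-]^2
If s mol/L dissolves here, [Co^2+] = 0.0052 + s ≈ 0.0052, [OH^-] = 2s (common-ion effect: Co^2+ is already 0.0052 M).
Ksp ≈ 0.0052 × (2s)^2
s = 2.6 × 10^-7 M
Check: s = 2.6 × 10^-7 ≪ 0.0052, so the approximation is valid.

2.6 x 10^-7 M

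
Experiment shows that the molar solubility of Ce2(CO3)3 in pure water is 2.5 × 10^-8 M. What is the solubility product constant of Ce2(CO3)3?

Ce2(CO3)3(s) <=> 2 Ce^3+(aq) + 3 CO3^2-(aq)
If s mol/L of Ce2(CO3)3 dissolves, [Ce^3+] = 2s and [CO3^2-] = 3s.
Ksp = [Ce^3+]^2[CO3^2-]^3
Ksp = (2s)^2(3s)^3 = 108s^5
With s = 2.5 × 10^-8: Ksp = 1.1 × 10^-36

Ksp ≈ 1.1 × 10^-36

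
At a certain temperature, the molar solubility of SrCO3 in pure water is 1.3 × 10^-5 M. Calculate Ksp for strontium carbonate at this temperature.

1.7 × 10^-10

SrCO3(s) ⇌ Sr^2+(aq) + CO3^2-(aq)
With molar solubility s: [Sr^2+] = s, [CO3^2-] = s.
Ksp = [Sr^2+][CO3^2-]
Ksp = s × s = s^2
Ksp = (1.3 × 10^-5)^2 = 1.7 × 10^-10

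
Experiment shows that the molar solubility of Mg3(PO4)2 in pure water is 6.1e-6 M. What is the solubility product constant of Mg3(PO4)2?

Ksp ≈ 9.1e-25

Mg3(PO4)2(s) ⇌ 3 Mg^2+ + 2 PO4^3-
For each mole of Mg3(PO4)2 that dissolves: [Mg^2+] = 3s, [PO4^3-] = 2s.
Ksp = [Mg^2+]^3[PO4^3-]^2
Ksp = (3s)^3(2s)^2 = 108s^5
Ksp = 108 × (6.1 × 10^-6)^5 = 9.1 × 10^-25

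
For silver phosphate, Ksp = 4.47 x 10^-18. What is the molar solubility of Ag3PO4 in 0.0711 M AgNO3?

s = 1.24 x 10^-14 M

Ag3PO4(s) <=> 3 Ag^+ + PO4^3-
Ksp = [Ag^+]^3[PO4^3-]
Let s = moles of Ag3PO4 that dissolve per litre. [Ag^+] = 0.0711 + 3s ≈ 0.0711, [PO4^3-] = s (Ksp is small, so little additional dissolves).
Ksp ≈ (0.0711)^3 × s
s = 1.24 x 10^-14 M
Check: 3s = 3.7 x 10^-14 ≪ 0.0711, so the approximation is valid.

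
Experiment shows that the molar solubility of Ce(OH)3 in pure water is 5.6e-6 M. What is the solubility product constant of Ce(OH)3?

Ksp ≈ 2.7 × 10^-20

Ce(OH)3(s) ⇌ Ce^3+ + 3 OH^-
With molar solubility s: [Ce^3+] = s, [OH^-] = 3s.
Ksp = [Ce^3+][OH^-]^3
Ksp = s(3s)^3 = 27s^4
With s = 5.6 x 10^-6: Ksp = 2.7 × 10^-20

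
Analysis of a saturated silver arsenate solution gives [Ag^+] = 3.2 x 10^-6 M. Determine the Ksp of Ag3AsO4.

Ag3AsO4(s) ⇌ 3 Ag^+ + AsO4^3-
Stoichiometry gives [AsO4^3-] = (1/3)[Ag^+] = 1.07 × 10^-6 M.
Ksp = [Ag^+]^3[AsO4^3-]
Ksp = (3.2 x 10^-6)^3 × 1.07 × 10^-6 = 3.5 × 10^-23

3.5e-23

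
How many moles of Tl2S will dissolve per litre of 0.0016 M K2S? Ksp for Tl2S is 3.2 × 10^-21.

s ≈ 7.1 × 10^-10 M

Tl2S(s) <=> 2 Tl^+(aq) + S^2-(aq)
Ksp = [Tl^+]^2[S^2-]
Let s = moles of Tl2S that dissolve per litre. [Tl^+] = 2s, [S^2-] = 0.0016 + s ≈ 0.0016 (common-ion effect: S^2- is already 0.0016 M).
Ksp ≈ (2s)^2 × 0.0016
s = 7.1 × 10^-10 M
Check: s = 7.1 x 10^-10 ≪ 0.0016, so the approximation is valid.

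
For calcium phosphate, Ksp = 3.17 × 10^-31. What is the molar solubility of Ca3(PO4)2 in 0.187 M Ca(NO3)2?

Ca3(PO4)2(s) <=> 3 Ca^2+(aq) + 2 PO4^3-(aq)
Ksp = [Ca^2+]^3[PO4^3-]^2
If s mol/L dissolves here, [Ca^2+] = 0.187 + 3s ≈ 0.187, [PO4^3-] = 2s (since Ca^2+ from Ca(NO3)2 dominates).
Ksp ≈ (0.187)^3 × (2s)^2
s = 3.48 × 10^-15 M
Check: 3s = 1.0 x 10^-14 ≪ 0.187, so the approximation is valid.

3.48e-15 M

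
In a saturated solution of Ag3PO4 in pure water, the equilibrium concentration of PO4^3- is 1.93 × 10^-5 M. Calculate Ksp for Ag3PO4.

Ag3PO4(s) ⇌ 3 Ag^+(aq) + PO4^3-(aq)
Stoichiometry gives [Ag^+] = (3/1)[PO4^3-] = 5.790 x 10^-5 M.
Ksp = [Ag^+]^3[PO4^3-]
Ksp = (5.790 x 10^-5)^3 × 1.93 × 10^-5 = 3.75 × 10^-18

Ksp ≈ 3.75e-18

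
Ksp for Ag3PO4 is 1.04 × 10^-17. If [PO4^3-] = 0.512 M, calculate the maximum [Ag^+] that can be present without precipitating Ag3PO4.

[Ag^+] = 2.73 × 10^-6 M

Ag3PO4(s) ⇌ 3 Ag^+(aq) + PO4^3-(aq)
Ksp = [Ag^+]^3[PO4^3-]
Precipitation begins when Q = Ksp. With [PO4^3-] = 0.512 M:
1.04 × 10^-17 = (0.512) × [Ag^+]^3
[Ag^+] = (1.04 × 10^-17 / 5.12 × 10^-1)^(1/3) = 2.73 x 10^-6 M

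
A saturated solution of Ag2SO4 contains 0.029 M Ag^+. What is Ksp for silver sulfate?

1.2 x 10^-5

Ag2SO4(s) ⇌ 2 Ag^+(aq) + SO4^2-(aq)
Stoichiometry gives [SO4^2-] = (1/2)[Ag^+] = 1.45 x 10^-2 M.
Ksp = [Ag^+]^2[SO4^2-]
Ksp = (2.9 × 10^-2)^2 × 1.45 × 10^-2 = 1.2 × 10^-5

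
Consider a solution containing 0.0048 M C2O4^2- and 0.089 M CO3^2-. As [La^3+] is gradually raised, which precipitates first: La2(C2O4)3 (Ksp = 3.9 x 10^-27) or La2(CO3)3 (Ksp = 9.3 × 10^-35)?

La2(CO3)3

Each salt begins to precipitate when Q = Ksp, i.e. when [La^3+] reaches its threshold.
For La2(C2O4)3: 3.9 x 10^-27 = (0.0048)^3 × [La^3+]^2  ⇒  [La^3+] = 1.9 × 10^-10 M.
For La2(CO3)3: 9.3 × 10^-35 = (0.089)^3 × [La^3+]^2  ⇒  [La^3+] = 3.6 x 10^-16 M.
The salt with the lower threshold [La^3+] precipitates first: La2(CO3)3.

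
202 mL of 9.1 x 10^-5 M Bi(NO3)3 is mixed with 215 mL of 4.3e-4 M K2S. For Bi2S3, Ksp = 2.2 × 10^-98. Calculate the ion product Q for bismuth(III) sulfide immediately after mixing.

Q = 2.1e-20

Total volume = 202 + 215 = 417 mL.
[Bi^3+] = 9.1 × 10^-5 × (202/417) = 4.41 × 10^-5 M
[S^2-] = 4.3 x 10^-4 × (215/417) = 2.22 × 10^-4 M
Bi2S3(s) ⇌ 2 Bi^3+(aq) + 3 S^2-(aq), so Q = [Bi^3+]^2[S^2-]^3
Q = (4.41 × 10^-5)^2(2.22 × 10^-4)^3 = 2.1 × 10^-20
Q > Ksp, so Bi2S3 will precipitate.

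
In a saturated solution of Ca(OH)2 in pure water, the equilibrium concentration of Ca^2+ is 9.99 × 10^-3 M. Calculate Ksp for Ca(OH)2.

Ksp = 3.99e-6

Ca(OH)2(s) <=> Ca^2+ + 2 OH^-
Stoichiometry gives [OH^-] = (2/1)[Ca^2+] = 1.998 x 10^-2 M.
Ksp = [Ca^2+][OH^-]^2
Ksp = 9.99 × 10^-3 × (1.998 × 10^-2)^2 = 3.99 × 10^-6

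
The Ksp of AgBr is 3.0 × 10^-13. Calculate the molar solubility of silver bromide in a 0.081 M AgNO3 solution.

AgBr(s) <=> Ag^+(aq) + Br^-(aq)
Ksp = [Ag^+][Br^-]
Let s = moles of AgBr that dissolve per litre. [Ag^+] = 0.081 + s ≈ 0.081, [Br^-] = s (common-ion effect: Ag^+ is already 0.081 M).
Ksp ≈ 0.081 × s
s = 3.7 × 10^-12 M
Check: s = 3.7 x 10^-12 ≪ 0.081, so the approximation is valid.

s ≈ 3.7 × 10^-12 M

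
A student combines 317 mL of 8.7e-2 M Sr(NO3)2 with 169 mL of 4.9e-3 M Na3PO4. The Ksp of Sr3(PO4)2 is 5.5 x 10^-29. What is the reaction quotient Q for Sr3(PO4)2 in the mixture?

Total volume = 317 + 169 = 486 mL.
[Sr^2+] = 8.7 × 10^-2 × (317/486) = 5.67 x 10^-2 M
[PO4^3-] = 4.9 x 10^-3 × (169/486) = 1.70 x 10^-3 M
Sr3(PO4)2(s) ⇌ 3 Sr^2+ + 2 PO4^3-, so Q = [Sr^2+]^3[PO4^3-]^2
Q = (5.67 x 10^-2)^3(1.70 x 10^-3)^2 = 5.3 × 10^-10
Q > Ksp, so Sr3(PO4)2 will precipitate.

Q = 5.3 × 10^-10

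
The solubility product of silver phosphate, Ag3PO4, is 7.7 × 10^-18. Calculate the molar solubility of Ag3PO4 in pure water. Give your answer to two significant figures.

s = 2.3 x 10^-5 M

Ag3PO4(s) ⇌ 3 Ag^+ + PO4^3-
Ksp = [Ag^+]^3[PO4^3-]
Let s = molar solubility. Then [Ag^+] = 3s and [PO4^3-] = s.
Substituting: Ksp = (3s)^3s = 27s^4
Solving, s = (7.7 × 10^-18/27)^(1/4) = 2.3 × 10^-5 M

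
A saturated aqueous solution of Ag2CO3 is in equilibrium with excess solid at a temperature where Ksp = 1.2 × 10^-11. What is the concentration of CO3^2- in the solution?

[CO3^2-] = 1.4e-4 M

Ag2CO3(s) <=> 2 Ag^+(aq) + CO3^2-(aq)
Ksp = [Ag^+]^2[CO3^2-]
For each mole of Ag2CO3 that dissolves: [Ag^+] = 2s, [CO3^2-] = s.
Substituting: Ksp = (2s)^2s = 4s^3
s = (1.2 × 10^-11 / 4)^(1/3) = 1.44 × 10^-4 M
[CO3^2-] = s = 1.4 × 10^-4 M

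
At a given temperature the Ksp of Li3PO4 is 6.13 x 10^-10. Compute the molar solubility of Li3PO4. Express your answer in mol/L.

s ≈ 2.18 × 10^-3 M

Li3PO4(s) ⇌ 3 Li^+ + PO4^3-
Ksp = [Li^+]^3[PO4^3-]
For each mole of Li3PO4 that dissolves: [Li^+] = 3s, [PO4^3-] = s.
So Ksp = (3s)^3 × s = 27s^4
s = (6.13 x 10^-10 / 27)^(1/4) = 2.18 × 10^-3 M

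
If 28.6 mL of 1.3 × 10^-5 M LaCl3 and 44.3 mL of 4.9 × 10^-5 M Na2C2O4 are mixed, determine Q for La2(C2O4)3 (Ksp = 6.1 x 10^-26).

Total volume = 28.6 + 44.3 = 72.9 mL.
[La^3+] = 1.3 × 10^-5 × (28.6/72.9) = 5.10 x 10^-6 M
[C2O4^2-] = 4.9 x 10^-5 × (44.3/72.9) = 2.98 × 10^-5 M
La2(C2O4)3(s) ⇌ 2 La^3+ + 3 C2O4^2-, so Q = [La^3+]^2[C2O4^2-]^3
Q = (5.10 × 10^-6)^2(2.98 x 10^-5)^3 = 6.9 × 10^-25
Q > Ksp, so La2(C2O4)3 will precipitate.

Q ≈ 6.9e-25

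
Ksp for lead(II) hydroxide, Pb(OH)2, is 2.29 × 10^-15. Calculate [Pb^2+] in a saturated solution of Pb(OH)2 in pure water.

8.30e-6 M

Pb(OH)2(s) ⇌ Pb^2+ + 2 OH^-
Ksp = [Pb^2+][OH^-]^2
With molar solubility s: [Pb^2+] = s, [OH^-] = 2s.
Ksp = s(2s)^2 = 4s^3
s^3 = 2.29 × 10^-15 / 4, so s = 8.303 x 10^-6 M
[Pb^2+] = s = 8.30 × 10^-6 M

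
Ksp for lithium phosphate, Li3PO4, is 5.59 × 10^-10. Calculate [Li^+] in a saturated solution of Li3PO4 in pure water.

Li3PO4(s) ⇌ 3 Li^+(aq) + PO4^3-(aq)
Ksp = [Li^+]^3[PO4^3-]
For each mole of Li3PO4 that dissolves: [Li^+] = 3s, [PO4^3-] = s.
So Ksp = (3s)^3 × s = 27s^4
s = (5.59 × 10^-10 / 27)^(1/4) = 2.133 x 10^-3 M
[Li^+] = 3s = 6.40 × 10^-3 M

6.40 × 10^-3 M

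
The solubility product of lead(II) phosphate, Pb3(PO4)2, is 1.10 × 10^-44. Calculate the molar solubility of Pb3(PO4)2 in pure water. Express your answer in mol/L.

s = 6.33e-10 M

Pb3(PO4)2(s) ⇌ 3 Pb^2+ + 2 PO4^3-
Ksp = [Pb^2+]^3[PO4^3-]^2
For each mole of Pb3(PO4)2 that dissolves: [Pb^2+] = 3s, [PO4^3-] = 2s.
Ksp = (3s)^3(2s)^2 = 108s^5
s = (1.10 × 10^-44 / 108)^(1/5) = 6.33 x 10^-10 M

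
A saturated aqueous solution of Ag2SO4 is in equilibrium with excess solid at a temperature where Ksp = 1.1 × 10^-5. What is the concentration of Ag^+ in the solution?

Ag2SO4(s) <=> 2 Ag^+(aq) + SO4^2-(aq)
Ksp = [Ag^+]^2[SO4^2-]
Let s = molar solubility. Then [Ag^+] = 2s and [SO4^2-] = s.
So Ksp = (2s)^2 × s = 4s^3
Solving, s = (1.1 × 10^-5/4)^(1/3) = 1.40 × 10^-2 M
[Ag^+] = 2s = 2.8 × 10^-2 M

0.028 M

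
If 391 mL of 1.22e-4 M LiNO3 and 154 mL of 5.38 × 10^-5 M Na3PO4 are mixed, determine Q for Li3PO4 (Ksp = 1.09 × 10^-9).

Total volume = 391 + 154 = 545 mL.
[Li^+] = 1.22 × 10^-4 × (391/545) = 8.753 × 10^-5 M
[PO4^3-] = 5.38 × 10^-5 × (154/545) = 1.520 × 10^-5 M
Li3PO4(s) <=> 3 Li^+ + PO4^3-, so Q = [Li^+]^3[PO4^3-]
Q = (8.753 × 10^-5)^3(1.520 x 10^-5) = 1.02 × 10^-17
Q < Ksp, so no precipitate of Li3PO4 forms.

Q ≈ 1.02 × 10^-17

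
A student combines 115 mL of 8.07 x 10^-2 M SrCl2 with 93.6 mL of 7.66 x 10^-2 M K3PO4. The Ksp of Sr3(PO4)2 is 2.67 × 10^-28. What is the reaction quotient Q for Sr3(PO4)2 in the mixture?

Total volume = 115 + 93.6 = 208.6 mL.
[Sr^2+] = 8.07 x 10^-2 × (115/208.6) = 4.449 × 10^-2 M
[PO4^3-] = 7.66 × 10^-2 × (93.6/208.6) = 3.437 × 10^-2 M
Sr3(PO4)2(s) ⇌ 3 Sr^2+(aq) + 2 PO4^3-(aq), so Q = [Sr^2+]^3[PO4^3-]^2
Q = (4.449 x 10^-2)^3(3.437 × 10^-2)^2 = 1.04 × 10^-7
Q > Ksp, so Sr3(PO4)2 will precipitate.

Q = 1.04 x 10^-7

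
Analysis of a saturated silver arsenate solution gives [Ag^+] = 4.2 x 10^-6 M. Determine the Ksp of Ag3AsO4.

Ag3AsO4(s) ⇌ 3 Ag^+(aq) + AsO4^3-(aq)
Stoichiometry gives [AsO4^3-] = (1/3)[Ag^+] = 1.40 × 10^-6 M.
Ksp = [Ag^+]^3[AsO4^3-]
Ksp = (4.2 × 10^-6)^3 × 1.40 × 10^-6 = 1.0 × 10^-22

1.0 × 10^-22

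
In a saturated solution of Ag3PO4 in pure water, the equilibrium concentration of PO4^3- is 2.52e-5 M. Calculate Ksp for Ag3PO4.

Ag3PO4(s) ⇌ 3 Ag^+(aq) + PO4^3-(aq)
Stoichiometry gives [Ag^+] = (3/1)[PO4^3-] = 7.560 x 10^-5 M.
Ksp = [Ag^+]^3[PO4^3-]
Ksp = (7.560 x 10^-5)^3 × 2.52 × 10^-5 = 1.09 x 10^-17

Ksp ≈ 1.09e-17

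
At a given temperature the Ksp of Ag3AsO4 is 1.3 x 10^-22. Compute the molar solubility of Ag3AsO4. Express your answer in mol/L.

s = 1.5 x 10^-6 M

Ag3AsO4(s) ⇌ 3 Ag^+(aq) + AsO4^3-(aq)
Ksp = [Ag^+]^3[AsO4^3-]
Let s = molar solubility. Then [Ag^+] = 3s and [AsO4^3-] = s.
Ksp = (3s)^3s = 27s^4
Solving, s = (1.3 x 10^-22/27)^(1/4) = 1.5 × 10^-6 M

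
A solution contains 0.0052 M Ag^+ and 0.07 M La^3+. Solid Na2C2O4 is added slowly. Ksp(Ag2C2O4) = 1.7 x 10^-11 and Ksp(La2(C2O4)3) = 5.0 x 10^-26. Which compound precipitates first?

La2(C2O4)3

Precipitation of each salt starts when its ion product equals its Ksp.
For Ag2C2O4: 1.7 x 10^-11 = (0.0052)^2 × [C2O4^2-]  ⇒  [C2O4^2-] = 6.3 × 10^-7 M.
For La2(C2O4)3: 5.0 x 10^-26 = (0.07)^2 × [C2O4^2-]^3  ⇒  [C2O4^2-] = 2.2 × 10^-8 M.
The salt with the lower threshold [C2O4^2-] precipitates first: La2(C2O4)3.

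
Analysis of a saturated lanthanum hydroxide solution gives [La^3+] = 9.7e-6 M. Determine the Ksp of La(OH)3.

La(OH)3(s) ⇌ La^3+(aq) + 3 OH^-(aq)
Stoichiometry gives [OH^-] = (3/1)[La^3+] = 2.91 × 10^-5 M.
Ksp = [La^3+][OH^-]^3
Ksp = 9.7 × 10^-6 × (2.91 × 10^-5)^3 = 2.4 × 10^-19

Ksp = 2.4e-19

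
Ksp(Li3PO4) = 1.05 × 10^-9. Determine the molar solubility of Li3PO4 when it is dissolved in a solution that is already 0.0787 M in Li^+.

Li3PO4(s) ⇌ 3 Li^+ + PO4^3-
Ksp = [Li^+]^3[PO4^3-]
If s mol/L dissolves here, [Li^+] = 0.0787 + 3s ≈ 0.0787, [PO4^3-] = s (common-ion effect: Li^+ is already 0.0787 M).
Ksp ≈ (0.0787)^3 × s
s = 2.15 × 10^-6 M
Check: 3s = 6.5 x 10^-6 ≪ 0.0787, so the approximation is valid.

2.15e-6 M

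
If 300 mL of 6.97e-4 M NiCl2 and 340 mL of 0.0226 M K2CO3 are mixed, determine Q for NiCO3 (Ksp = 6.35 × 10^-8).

Q = 3.92 × 10^-6

Total volume = 300 + 340 = 640 mL.
[Ni^2+] = 6.97 × 10^-4 × (300/640) = 3.267 × 10^-4 M
[CO3^2-] = 2.26 × 10^-2 × (340/640) = 1.201 × 10^-2 M
NiCO3(s) ⇌ Ni^2+(aq) + CO3^2-(aq), so Q = [Ni^2+][CO3^2-]
Q = (3.267 x 10^-4)(1.201 × 10^-2) = 3.92 x 10^-6
Q > Ksp, so NiCO3 will precipitate.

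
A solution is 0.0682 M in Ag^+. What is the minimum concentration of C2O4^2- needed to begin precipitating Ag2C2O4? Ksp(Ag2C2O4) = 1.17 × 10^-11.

Ag2C2O4(s) ⇌ 2 Ag^+ + C2O4^2-
Ksp = [Ag^+]^2[C2O4^2-]
Precipitation begins when Q = Ksp. With [Ag^+] = 0.0682 M:
1.17 × 10^-11 = (0.0682)^2 × [C2O4^2-]
[C2O4^2-] = (1.17 × 10^-11 / 4.651 × 10^-3) = 2.52 x 10^-9 M

2.52 x 10^-9 M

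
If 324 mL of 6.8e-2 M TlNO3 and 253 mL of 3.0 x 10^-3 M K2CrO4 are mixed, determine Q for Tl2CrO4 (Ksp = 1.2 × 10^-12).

Total volume = 324 + 253 = 577 mL.
[Tl^+] = 6.8 × 10^-2 × (324/577) = 3.82 x 10^-2 M
[CrO4^2-] = 3.0 × 10^-3 × (253/577) = 1.32 x 10^-3 M
Tl2CrO4(s) ⇌ 2 Tl^+ + CrO4^2-, so Q = [Tl^+]^2[CrO4^2-]
Q = (3.82 x 10^-2)^2(1.32 x 10^-3) = 1.9 × 10^-6
Q > Ksp, so Tl2CrO4 will precipitate.

Q ≈ 1.9 x 10^-6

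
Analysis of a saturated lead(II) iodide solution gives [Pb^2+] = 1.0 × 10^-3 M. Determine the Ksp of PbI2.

Ksp ≈ 4.0e-9

PbI2(s) <=> Pb^2+(aq) + 2 I^-(aq)
Stoichiometry gives [I^-] = (2/1)[Pb^2+] = 2.00 × 10^-3 M.
Ksp = [Pb^2+][I^-]^2
Ksp = 1.0 × 10^-3 × (2.00 x 10^-3)^2 = 4.0 × 10^-9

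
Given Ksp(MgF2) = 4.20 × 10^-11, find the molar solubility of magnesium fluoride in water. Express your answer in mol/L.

MgF2(s) ⇌ Mg^2+ + 2 F^-
Ksp = [Mg^2+][F^-]^2
With molar solubility s: [Mg^2+] = s, [F^-] = 2s.
Substituting: Ksp = s(2s)^2 = 4s^3
s^3 = 4.20 × 10^-11 / 4, so s = 2.19 × 10^-4 M

s ≈ 2.19 × 10^-4 M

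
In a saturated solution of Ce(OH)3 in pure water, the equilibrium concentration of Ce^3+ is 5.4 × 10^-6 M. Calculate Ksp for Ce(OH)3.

Ce(OH)3(s) ⇌ Ce^3+ + 3 OH^-
Stoichiometry gives [OH^-] = (3/1)[Ce^3+] = 1.62 × 10^-5 M.
Ksp = [Ce^3+][OH^-]^3
Ksp = 5.4 x 10^-6 × (1.62 x 10^-5)^3 = 2.3 × 10^-20

Ksp ≈ 2.3 x 10^-20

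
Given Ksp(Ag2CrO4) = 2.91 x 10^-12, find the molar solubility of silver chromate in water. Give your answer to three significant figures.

s ≈ 8.99e-5 M

Ag2CrO4(s) <=> 2 Ag^+ + CrO4^2-
Ksp = [Ag^+]^2[CrO4^2-]
With molar solubility s: [Ag^+] = 2s, [CrO4^2-] = s.
Substituting: Ksp = (2s)^2s = 4s^3
Solving, s = (2.91 x 10^-12/4)^(1/3) = 8.99 x 10^-5 M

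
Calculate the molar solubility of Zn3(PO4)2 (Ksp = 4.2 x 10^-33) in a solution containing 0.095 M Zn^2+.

1.1e-15 M

Zn3(PO4)2(s) ⇌ 3 Zn^2+ + 2 PO4^3-
Ksp = [Zn^2+]^3[PO4^3-]^2
Let s = moles of Zn3(PO4)2 that dissolve per litre. [Zn^2+] = 0.095 + 3s ≈ 0.095, [PO4^3-] = 2s (Ksp is small, so little additional dissolves).
Ksp ≈ (0.095)^3 × (2s)^2
s = 1.1 × 10^-15 M
Check: 3s = 3.3 × 10^-15 ≪ 0.095, so the approximation is valid.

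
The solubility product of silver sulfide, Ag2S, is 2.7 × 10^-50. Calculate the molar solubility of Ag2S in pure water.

1.9e-17 M

Ag2S(s) ⇌ 2 Ag^+(aq) + S^2-(aq)
Ksp = [Ag^+]^2[S^2-]
For each mole of Ag2S that dissolves: [Ag^+] = 2s, [S^2-] = s.
Substituting: Ksp = (2s)^2s = 4s^3
s = (2.7 × 10^-50 / 4)^(1/3) = 1.9 × 10^-17 M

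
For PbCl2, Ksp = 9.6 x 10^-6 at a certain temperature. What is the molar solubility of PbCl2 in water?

PbCl2(s) ⇌ Pb^2+(aq) + 2 Cl^-(aq)
Ksp = [Pb^2+][Cl^-]^2
If s mol/L of PbCl2 dissolves, [Pb^2+] = s and [Cl^-] = 2s.
Ksp = s(2s)^2 = 4s^3
s^3 = 9.6 x 10^-6 / 4, so s = 1.3 x 10^-2 M

s = 1.3e-2 M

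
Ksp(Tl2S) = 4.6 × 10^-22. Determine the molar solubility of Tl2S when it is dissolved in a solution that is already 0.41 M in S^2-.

s = 1.7e-11 M

Tl2S(s) ⇌ 2 Tl^+(aq) + S^2-(aq)
Ksp = [Tl^+]^2[S^2-]
Let s = moles of Tl2S that dissolve per litre. [Tl^+] = 2s, [S^2-] = 0.41 + s ≈ 0.41 (common-ion effect: S^2- is already 0.41 M).
Ksp ≈ (2s)^2 × 0.41
s = 1.7 × 10^-11 M
Check: s = 1.7 × 10^-11 ≪ 0.41, so the approximation is valid.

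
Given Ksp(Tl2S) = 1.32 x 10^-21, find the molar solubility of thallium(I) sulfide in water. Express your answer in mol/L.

s ≈ 6.91 × 10^-8 M

Tl2S(s) <=> 2 Tl^+ + S^2-
Ksp = [Tl^+]^2[S^2-]
If s mol/L of Tl2S dissolves, [Tl^+] = 2s and [S^2-] = s.
So Ksp = (2s)^2 × s = 4s^3
Solving, s = (1.32 x 10^-21/4)^(1/3) = 6.91 × 10^-8 M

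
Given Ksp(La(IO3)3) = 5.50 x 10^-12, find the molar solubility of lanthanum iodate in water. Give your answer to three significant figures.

s = 6.72 × 10^-4 M

La(IO3)3(s) <=> La^3+ + 3 IO3^-
Ksp = [La^3+][IO3^-]^3
If s mol/L of La(IO3)3 dissolves, [La^3+] = s and [IO3^-] = 3s.
So Ksp = s × (3s)^3 = 27s^4
s^4 = 5.50 x 10^-12 / 27, so s = 6.72 × 10^-4 M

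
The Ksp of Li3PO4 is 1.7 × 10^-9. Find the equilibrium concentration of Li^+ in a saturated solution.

[Li^+] ≈ 8.5 × 10^-3 M

Li3PO4(s) ⇌ 3 Li^+(aq) + PO4^3-(aq)
Ksp = [Li^+]^3[PO4^3-]
If s mol/L of Li3PO4 dissolves, [Li^+] = 3s and [PO4^3-] = s.
So Ksp = (3s)^3 × s = 27s^4
Solving, s = (1.7 × 10^-9/27)^(1/4) = 2.82 × 10^-3 M
[Li^+] = 3s = 8.5 × 10^-3 M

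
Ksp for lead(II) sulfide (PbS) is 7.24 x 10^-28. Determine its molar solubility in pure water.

PbS(s) ⇌ Pb^2+ + S^2-
Ksp = [Pb^2+][S^2-]
For each mole of PbS that dissolves: [Pb^2+] = s, [S^2-] = s.
Ksp = s^2
s = √(7.24 x 10^-28) = 2.69 × 10^-14 M

s = 2.69e-14 M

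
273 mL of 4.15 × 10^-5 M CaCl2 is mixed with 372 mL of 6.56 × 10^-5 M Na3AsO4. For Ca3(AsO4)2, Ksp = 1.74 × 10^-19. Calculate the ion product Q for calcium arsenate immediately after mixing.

Q ≈ 7.76e-24

Total volume = 273 + 372 = 645 mL.
[Ca^2+] = 4.15 x 10^-5 × (273/645) = 1.757 × 10^-5 M
[AsO4^3-] = 6.56 x 10^-5 × (372/645) = 3.783 x 10^-5 M
Ca3(AsO4)2(s) <=> 3 Ca^2+ + 2 AsO4^3-, so Q = [Ca^2+]^3[AsO4^3-]^2
Q = (1.757 x 10^-5)^3(3.783 x 10^-5)^2 = 7.76 x 10^-24
Q < Ksp, so no precipitate of Ca3(AsO4)2 forms.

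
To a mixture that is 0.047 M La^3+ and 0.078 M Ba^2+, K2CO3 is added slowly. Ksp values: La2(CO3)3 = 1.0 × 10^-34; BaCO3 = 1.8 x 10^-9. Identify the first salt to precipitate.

La2(CO3)3

Each salt begins to precipitate when Q = Ksp, i.e. when [CO3^2-] reaches its threshold.
For La2(CO3)3: 1.0 × 10^-34 = (0.047)^2 × [CO3^2-]^3  ⇒  [CO3^2-] = 3.6 × 10^-11 M.
For BaCO3: 1.8 x 10^-9 = 0.078 × [CO3^2-]  ⇒  [CO3^2-] = 2.3 x 10^-8 M.
The salt with the lower threshold [CO3^2-] precipitates first: La2(CO3)3.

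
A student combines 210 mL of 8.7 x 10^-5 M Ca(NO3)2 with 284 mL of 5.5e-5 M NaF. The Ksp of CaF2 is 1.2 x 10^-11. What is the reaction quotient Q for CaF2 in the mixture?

3.7 × 10^-14

Total volume = 210 + 284 = 494 mL.
[Ca^2+] = 8.7 x 10^-5 × (210/494) = 3.70 × 10^-5 M
[F^-] = 5.5 x 10^-5 × (284/494) = 3.16 x 10^-5 M
CaF2(s) ⇌ Ca^2+(aq) + 2 F^-(aq), so Q = [Ca^2+][F^-]^2
Q = (3.70 × 10^-5)(3.16 × 10^-5)^2 = 3.7 × 10^-14
Q < Ksp, so no precipitate of CaF2 forms.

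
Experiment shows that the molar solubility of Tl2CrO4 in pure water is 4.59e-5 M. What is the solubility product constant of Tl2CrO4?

Tl2CrO4(s) <=> 2 Tl^+(aq) + CrO4^2-(aq)
If s mol/L of Tl2CrO4 dissolves, [Tl^+] = 2s and [CrO4^2-] = s.
Ksp = [Tl^+]^2[CrO4^2-]
So Ksp = (2s)^2 × s = 4s^3
Ksp = 4 × (4.59 x 10^-5)^3 = 3.87 x 10^-13

3.87 × 10^-13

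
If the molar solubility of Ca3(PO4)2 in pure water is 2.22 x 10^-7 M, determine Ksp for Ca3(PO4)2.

Ca3(PO4)2(s) ⇌ 3 Ca^2+ + 2 PO4^3-
Let s = molar solubility. Then [Ca^2+] = 3s and [PO4^3-] = 2s.
Ksp = [Ca^2+]^3[PO4^3-]^2
So Ksp = (3s)^3 × (2s)^2 = 108s^5
With s = 2.22 x 10^-7: Ksp = 5.82 × 10^-32

Ksp = 5.82 × 10^-32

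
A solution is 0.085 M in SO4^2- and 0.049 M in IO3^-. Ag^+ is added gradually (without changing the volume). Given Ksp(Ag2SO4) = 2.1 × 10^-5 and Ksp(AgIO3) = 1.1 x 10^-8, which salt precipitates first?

AgIO3

Precipitation of each salt starts when its ion product equals its Ksp.
For Ag2SO4: 2.1 × 10^-5 = 0.085 × [Ag^+]^2  ⇒  [Ag^+] = 1.6 × 10^-2 M.
For AgIO3: 1.1 x 10^-8 = 0.049 × [Ag^+]  ⇒  [Ag^+] = 2.2 × 10^-7 M.
The salt with the lower threshold [Ag^+] precipitates first: AgIO3.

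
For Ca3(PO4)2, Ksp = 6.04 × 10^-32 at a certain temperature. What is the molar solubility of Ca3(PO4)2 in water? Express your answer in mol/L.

Ca3(PO4)2(s) <=> 3 Ca^2+(aq) + 2 PO4^3-(aq)
Ksp = [Ca^2+]^3[PO4^3-]^2
If s mol/L of Ca3(PO4)2 dissolves, [Ca^2+] = 3s and [PO4^3-] = 2s.
Substituting: Ksp = (3s)^3(2s)^2 = 108s^5
s = (6.04 × 10^-32 / 108)^(1/5) = 2.24 × 10^-7 M

s = 2.24 x 10^-7 M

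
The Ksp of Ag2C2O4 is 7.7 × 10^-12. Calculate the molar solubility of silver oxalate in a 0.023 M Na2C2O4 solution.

s = 9.1e-6 M

Ag2C2O4(s) ⇌ 2 Ag^+(aq) + C2O4^2-(aq)
Ksp = [Ag^+]^2[C2O4^2-]
Let s = moles of Ag2C2O4 that dissolve per litre. [Ag^+] = 2s, [C2O4^2-] = 0.023 + s ≈ 0.023 (since C2O4^2- from Na2C2O4 dominates).
Ksp ≈ (2s)^2 × 0.023
s = 9.1 × 10^-6 M
Check: s = 9.1 × 10^-6 ≪ 0.023, so the approximation is valid.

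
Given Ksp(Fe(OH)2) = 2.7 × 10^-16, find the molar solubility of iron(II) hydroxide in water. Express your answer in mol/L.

Fe(OH)2(s) ⇌ Fe^2+ + 2 OH^-
Ksp = [Fe^2+][OH^-]^2
If s mol/L of Fe(OH)2 dissolves, [Fe^2+] = s and [OH^-] = 2s.
Substituting: Ksp = s(2s)^2 = 4s^3
s = (2.7 × 10^-16 / 4)^(1/3) = 4.1 × 10^-6 M

s = 4.1 × 10^-6 M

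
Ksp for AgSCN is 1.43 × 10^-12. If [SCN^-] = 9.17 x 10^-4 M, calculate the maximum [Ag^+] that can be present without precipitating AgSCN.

[Ag^+] = 1.56 × 10^-9 M

AgSCN(s) ⇌ Ag^+ + SCN^-
Ksp = [Ag^+][SCN^-]
Precipitation begins when Q = Ksp. With [SCN^-] = 9.17 x 10^-4 M:
1.43 × 10^-12 = (9.17 x 10^-4) × [Ag^+]
[Ag^+] = (1.43 × 10^-12 / 9.17 × 10^-4) = 1.56 × 10^-9 M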